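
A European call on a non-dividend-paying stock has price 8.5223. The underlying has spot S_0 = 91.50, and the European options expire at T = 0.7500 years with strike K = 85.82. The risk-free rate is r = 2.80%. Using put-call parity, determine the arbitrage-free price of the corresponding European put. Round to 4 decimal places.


Put-call parity: C - P = S_0 * exp(-qT) - K * exp(-rT).
S_0 * exp(-qT) = 91.5000 * 1.00000000 = 91.50000000
K * exp(-rT) = 85.8200 * 0.97921896 = 84.03657154
P = C - S*exp(-qT) + K*exp(-rT)
P = 8.5223 - 91.50000000 + 84.03657154 = 1.0589

Answer: Put price = 1.0589


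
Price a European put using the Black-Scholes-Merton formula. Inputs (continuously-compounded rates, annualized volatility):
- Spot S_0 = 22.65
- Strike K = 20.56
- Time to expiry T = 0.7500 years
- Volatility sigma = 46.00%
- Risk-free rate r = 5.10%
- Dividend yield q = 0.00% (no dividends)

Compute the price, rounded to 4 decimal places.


d1 = (ln(S/K) + (r - q + 0.5*sigma^2) * T) / (sigma * sqrt(T)) = 0.53822201
d2 = d1 - sigma * sqrt(T) = 0.13985033
exp(-rT) = 0.96247229; exp(-qT) = 1.00000000
P = K * exp(-rT) * N(-d2) - S_0 * exp(-qT) * N(-d1)
N(-d1) = 0.29521189; N(-d2) = 0.44438912
P = 20.5600 * 0.96247229 * 0.44438912 - 22.6500 * 1.00000000 * 0.29521189 = 2.1072

Answer: Price = 2.1072


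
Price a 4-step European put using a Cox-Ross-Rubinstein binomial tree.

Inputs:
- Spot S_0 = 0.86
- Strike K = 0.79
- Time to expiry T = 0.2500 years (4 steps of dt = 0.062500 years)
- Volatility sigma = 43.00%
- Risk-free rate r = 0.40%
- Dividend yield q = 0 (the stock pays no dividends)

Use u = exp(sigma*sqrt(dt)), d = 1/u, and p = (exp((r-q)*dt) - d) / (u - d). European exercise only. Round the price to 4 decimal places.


Answer: Price = V(0,0) = 0.0441

Derivation:
dt = T/N = 0.062500
u = exp(sigma*sqrt(dt)) = 1.113491; d = 1/u = 0.898077
p = (exp((r-q)*dt) - d) / (u - d) = 0.474312
Discount per step: exp(-r*dt) = 0.999750
Stock lattice S(k, i) with i counting down-moves:
  k=0: S(0,0) = 0.8600
  k=1: S(1,0) = 0.9576; S(1,1) = 0.7723
  k=2: S(2,0) = 1.0663; S(2,1) = 0.8600; S(2,2) = 0.6936
  k=3: S(3,0) = 1.1873; S(3,1) = 0.9576; S(3,2) = 0.7723; S(3,3) = 0.6229
  k=4: S(4,0) = 1.3220; S(4,1) = 1.0663; S(4,2) = 0.8600; S(4,3) = 0.6936; S(4,4) = 0.5594
Terminal payoffs V(N, i) = max(K - S_T, 0):
  V(4,0) = 0.000000; V(4,1) = 0.000000; V(4,2) = 0.000000; V(4,3) = 0.096374; V(4,4) = 0.230562
Backward induction: V(k, i) = exp(-r*dt) * [p * V(k+1, i) + (1-p) * V(k+1, i+1)].
  V(3,0) = exp(-r*dt) * [p*0.000000 + (1-p)*0.000000] = 0.000000
  V(3,1) = exp(-r*dt) * [p*0.000000 + (1-p)*0.000000] = 0.000000
  V(3,2) = exp(-r*dt) * [p*0.000000 + (1-p)*0.096374] = 0.050650
  V(3,3) = exp(-r*dt) * [p*0.096374 + (1-p)*0.230562] = 0.166874
  V(2,0) = exp(-r*dt) * [p*0.000000 + (1-p)*0.000000] = 0.000000
  V(2,1) = exp(-r*dt) * [p*0.000000 + (1-p)*0.050650] = 0.026620
  V(2,2) = exp(-r*dt) * [p*0.050650 + (1-p)*0.166874] = 0.111720
  V(1,0) = exp(-r*dt) * [p*0.000000 + (1-p)*0.026620] = 0.013990
  V(1,1) = exp(-r*dt) * [p*0.026620 + (1-p)*0.111720] = 0.071338
  V(0,0) = exp(-r*dt) * [p*0.013990 + (1-p)*0.071338] = 0.044126


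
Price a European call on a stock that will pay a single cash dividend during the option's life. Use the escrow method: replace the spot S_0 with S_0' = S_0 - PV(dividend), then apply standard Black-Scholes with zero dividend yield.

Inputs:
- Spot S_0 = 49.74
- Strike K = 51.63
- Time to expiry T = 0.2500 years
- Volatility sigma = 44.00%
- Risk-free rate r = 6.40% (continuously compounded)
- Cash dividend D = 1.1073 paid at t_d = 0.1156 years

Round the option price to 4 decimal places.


Answer: Price = 3.3557

Derivation:
PV(D) = D * exp(-r * t_d) = 1.1073 * 0.99262890 = 1.09913798
S_0' = S_0 - PV(D) = 49.7400 - 1.09913798 = 48.64086202
d1 = (ln(S_0'/K) + (r + sigma^2/2)*T) / (sigma*sqrt(T)) = -0.08835881
d2 = d1 - sigma*sqrt(T) = -0.30835881
exp(-rT) = 0.98412732
N(d1) = 0.46479575; N(d2) = 0.37890466
C = S_0' * N(d1) - K * exp(-rT) * N(d2) = 48.64086202 * 0.46479575 - 51.6300 * 0.98412732 * 0.37890466 = 3.3557


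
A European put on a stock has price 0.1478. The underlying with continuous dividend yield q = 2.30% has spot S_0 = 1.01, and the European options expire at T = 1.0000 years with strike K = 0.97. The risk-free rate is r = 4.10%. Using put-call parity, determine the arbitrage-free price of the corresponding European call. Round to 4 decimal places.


Put-call parity: C - P = S_0 * exp(-qT) - K * exp(-rT).
S_0 * exp(-qT) = 1.0100 * 0.97726248 = 0.98703511
K * exp(-rT) = 0.9700 * 0.95982913 = 0.93103426
C = P + S*exp(-qT) - K*exp(-rT)
C = 0.1478 + 0.98703511 - 0.93103426 = 0.2038

Answer: Call price = 0.2038


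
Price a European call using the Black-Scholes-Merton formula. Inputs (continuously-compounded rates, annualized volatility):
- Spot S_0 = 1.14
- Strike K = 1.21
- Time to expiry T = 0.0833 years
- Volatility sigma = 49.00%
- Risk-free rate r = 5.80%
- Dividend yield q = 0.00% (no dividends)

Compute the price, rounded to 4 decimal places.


Answer: Price = 0.0389

Derivation:
d1 = (ln(S/K) + (r - q + 0.5*sigma^2) * T) / (sigma * sqrt(T)) = -0.31650215
d2 = d1 - sigma * sqrt(T) = -0.45792467
exp(-rT) = 0.99518025; exp(-qT) = 1.00000000
C = S_0 * exp(-qT) * N(d1) - K * exp(-rT) * N(d2)
N(d1) = 0.37581070; N(d2) = 0.32350328
C = 1.1400 * 1.00000000 * 0.37581070 - 1.2100 * 0.99518025 * 0.32350328 = 0.0389


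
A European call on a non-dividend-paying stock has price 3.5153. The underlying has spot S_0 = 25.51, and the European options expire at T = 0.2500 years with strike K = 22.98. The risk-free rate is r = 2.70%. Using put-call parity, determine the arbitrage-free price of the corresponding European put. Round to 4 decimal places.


Put-call parity: C - P = S_0 * exp(-qT) - K * exp(-rT).
S_0 * exp(-qT) = 25.5100 * 1.00000000 = 25.51000000
K * exp(-rT) = 22.9800 * 0.99327273 = 22.82540734
P = C - S*exp(-qT) + K*exp(-rT)
P = 3.5153 - 25.51000000 + 22.82540734 = 0.8307

Answer: Put price = 0.8307


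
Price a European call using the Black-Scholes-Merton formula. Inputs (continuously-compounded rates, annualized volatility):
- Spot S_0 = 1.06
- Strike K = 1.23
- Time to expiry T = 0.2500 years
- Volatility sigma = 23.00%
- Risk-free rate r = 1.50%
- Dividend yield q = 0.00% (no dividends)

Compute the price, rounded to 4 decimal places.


Answer: Price = 0.0065

Derivation:
d1 = (ln(S/K) + (r - q + 0.5*sigma^2) * T) / (sigma * sqrt(T)) = -1.20332836
d2 = d1 - sigma * sqrt(T) = -1.31832836
exp(-rT) = 0.99625702; exp(-qT) = 1.00000000
C = S_0 * exp(-qT) * N(d1) - K * exp(-rT) * N(d2)
N(d1) = 0.11442464; N(d2) = 0.09369688
C = 1.0600 * 1.00000000 * 0.11442464 - 1.2300 * 0.99625702 * 0.09369688 = 0.0065


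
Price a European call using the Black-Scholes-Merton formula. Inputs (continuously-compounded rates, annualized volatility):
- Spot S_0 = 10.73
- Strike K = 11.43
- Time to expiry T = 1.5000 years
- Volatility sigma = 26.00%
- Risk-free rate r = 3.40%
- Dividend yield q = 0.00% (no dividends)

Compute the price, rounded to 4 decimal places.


Answer: Price = 1.3008

Derivation:
d1 = (ln(S/K) + (r - q + 0.5*sigma^2) * T) / (sigma * sqrt(T)) = 0.12091083
d2 = d1 - sigma * sqrt(T) = -0.19752284
exp(-rT) = 0.95027867; exp(-qT) = 1.00000000
C = S_0 * exp(-qT) * N(d1) - K * exp(-rT) * N(d2)
N(d1) = 0.54811917; N(d2) = 0.42170921
C = 10.7300 * 1.00000000 * 0.54811917 - 11.4300 * 0.95027867 * 0.42170921 = 1.3008


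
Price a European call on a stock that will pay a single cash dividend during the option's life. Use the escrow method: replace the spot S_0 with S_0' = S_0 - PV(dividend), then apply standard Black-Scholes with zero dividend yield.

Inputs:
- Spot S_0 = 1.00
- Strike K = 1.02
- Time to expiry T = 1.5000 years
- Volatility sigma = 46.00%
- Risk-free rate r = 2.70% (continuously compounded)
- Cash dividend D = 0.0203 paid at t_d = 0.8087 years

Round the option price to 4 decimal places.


Answer: Price = 0.2177

Derivation:
PV(D) = D * exp(-r * t_d) = 0.0203 * 0.97840176 = 0.01986156
S_0' = S_0 - PV(D) = 1.0000 - 0.01986156 = 0.98013844
d1 = (ln(S_0'/K) + (r + sigma^2/2)*T) / (sigma*sqrt(T)) = 0.28282008
d2 = d1 - sigma*sqrt(T) = -0.28056256
exp(-rT) = 0.96030916
N(d1) = 0.61134262; N(d2) = 0.38952297
C = S_0' * N(d1) - K * exp(-rT) * N(d2) = 0.98013844 * 0.61134262 - 1.0200 * 0.96030916 * 0.38952297 = 0.2177


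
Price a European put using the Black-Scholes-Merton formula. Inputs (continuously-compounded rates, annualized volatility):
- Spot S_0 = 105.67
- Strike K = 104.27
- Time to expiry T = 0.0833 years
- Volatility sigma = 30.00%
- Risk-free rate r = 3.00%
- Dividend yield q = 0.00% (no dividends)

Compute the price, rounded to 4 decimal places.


d1 = (ln(S/K) + (r - q + 0.5*sigma^2) * T) / (sigma * sqrt(T)) = 0.22619151
d2 = d1 - sigma * sqrt(T) = 0.13960630
exp(-rT) = 0.99750412; exp(-qT) = 1.00000000
P = K * exp(-rT) * N(-d2) - S_0 * exp(-qT) * N(-d1)
N(-d1) = 0.41052623; N(-d2) = 0.44448553
P = 104.2700 * 0.99750412 * 0.44448553 - 105.6700 * 1.00000000 * 0.41052623 = 2.8505

Answer: Price = 2.8505


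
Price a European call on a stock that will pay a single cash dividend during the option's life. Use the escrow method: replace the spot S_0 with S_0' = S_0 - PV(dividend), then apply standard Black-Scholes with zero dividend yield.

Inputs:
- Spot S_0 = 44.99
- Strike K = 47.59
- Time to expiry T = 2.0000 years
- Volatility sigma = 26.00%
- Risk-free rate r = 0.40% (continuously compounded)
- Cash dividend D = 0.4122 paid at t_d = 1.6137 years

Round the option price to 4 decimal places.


Answer: Price = 5.4598

Derivation:
PV(D) = D * exp(-r * t_d) = 0.4122 * 0.99356599 = 0.40954790
S_0' = S_0 - PV(D) = 44.9900 - 0.40954790 = 44.58045210
d1 = (ln(S_0'/K) + (r + sigma^2/2)*T) / (sigma*sqrt(T)) = 0.02793837
d2 = d1 - sigma*sqrt(T) = -0.33975716
exp(-rT) = 0.99203191
N(d1) = 0.51114435; N(d2) = 0.36701971
C = S_0' * N(d1) - K * exp(-rT) * N(d2) = 44.58045210 * 0.51114435 - 47.5900 * 0.99203191 * 0.36701971 = 5.4598


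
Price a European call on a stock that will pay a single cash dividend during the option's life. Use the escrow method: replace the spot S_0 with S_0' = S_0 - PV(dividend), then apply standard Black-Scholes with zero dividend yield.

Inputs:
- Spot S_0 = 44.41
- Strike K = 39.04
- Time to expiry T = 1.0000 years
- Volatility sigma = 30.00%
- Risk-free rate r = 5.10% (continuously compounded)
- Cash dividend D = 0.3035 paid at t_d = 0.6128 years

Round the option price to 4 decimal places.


Answer: Price = 9.1275

Derivation:
PV(D) = D * exp(-r * t_d) = 0.3035 * 0.96923052 = 0.29416146
S_0' = S_0 - PV(D) = 44.4100 - 0.29416146 = 44.11583854
d1 = (ln(S_0'/K) + (r + sigma^2/2)*T) / (sigma*sqrt(T)) = 0.72744036
d2 = d1 - sigma*sqrt(T) = 0.42744036
exp(-rT) = 0.95027867
N(d1) = 0.76652188; N(d2) = 0.66547069
C = S_0' * N(d1) - K * exp(-rT) * N(d2) = 44.11583854 * 0.76652188 - 39.0400 * 0.95027867 * 0.66547069 = 9.1275


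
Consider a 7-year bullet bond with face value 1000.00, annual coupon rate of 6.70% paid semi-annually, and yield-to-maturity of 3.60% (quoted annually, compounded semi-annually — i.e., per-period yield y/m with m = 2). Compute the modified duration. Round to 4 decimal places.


Answer: Modified duration = 5.7239

Derivation:
Coupon per period c = face * coupon_rate / m = 33.500000
Periods per year m = 2; per-period yield y/m = 0.018000
Number of cashflows N = 14
Cashflows (t years, CF_t, discount factor 1/(1+y/m)^(m*t), PV):
  t = 0.5000: CF_t = 33.500000, DF = 0.982318, PV = 32.907662
  t = 1.0000: CF_t = 33.500000, DF = 0.964949, PV = 32.325798
  t = 1.5000: CF_t = 33.500000, DF = 0.947887, PV = 31.754222
  t = 2.0000: CF_t = 33.500000, DF = 0.931127, PV = 31.192752
  t = 2.5000: CF_t = 33.500000, DF = 0.914663, PV = 30.641210
  t = 3.0000: CF_t = 33.500000, DF = 0.898490, PV = 30.099421
  t = 3.5000: CF_t = 33.500000, DF = 0.882603, PV = 29.567211
  t = 4.0000: CF_t = 33.500000, DF = 0.866997, PV = 29.044412
  t = 4.5000: CF_t = 33.500000, DF = 0.851667, PV = 28.530856
  t = 5.0000: CF_t = 33.500000, DF = 0.836608, PV = 28.026381
  t = 5.5000: CF_t = 33.500000, DF = 0.821816, PV = 27.530826
  t = 6.0000: CF_t = 33.500000, DF = 0.807285, PV = 27.044034
  t = 6.5000: CF_t = 33.500000, DF = 0.793010, PV = 26.565849
  t = 7.0000: CF_t = 1033.500000, DF = 0.778989, PV = 805.084729
Price P = sum_t PV_t = 1190.315363
First compute Macaulay numerator sum_t t * PV_t:
  t * PV_t at t = 0.5000: 16.453831
  t * PV_t at t = 1.0000: 32.325798
  t * PV_t at t = 1.5000: 47.631333
  t * PV_t at t = 2.0000: 62.385504
  t * PV_t at t = 2.5000: 76.603026
  t * PV_t at t = 3.0000: 90.298262
  t * PV_t at t = 3.5000: 103.485239
  t * PV_t at t = 4.0000: 116.177646
  t * PV_t at t = 4.5000: 128.388853
  t * PV_t at t = 5.0000: 140.131907
  t * PV_t at t = 5.5000: 151.419546
  t * PV_t at t = 6.0000: 162.264203
  t * PV_t at t = 6.5000: 172.678016
  t * PV_t at t = 7.0000: 5635.593103
Macaulay duration D = 6935.836267 / 1190.315363 = 5.826890
Modified duration = D / (1 + y/m) = 5.826890 / (1 + 0.018000) = 5.723860


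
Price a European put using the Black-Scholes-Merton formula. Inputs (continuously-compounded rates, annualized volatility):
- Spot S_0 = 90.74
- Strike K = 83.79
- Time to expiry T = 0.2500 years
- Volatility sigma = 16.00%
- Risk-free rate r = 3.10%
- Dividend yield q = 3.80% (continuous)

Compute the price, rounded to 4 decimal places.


d1 = (ln(S/K) + (r - q + 0.5*sigma^2) * T) / (sigma * sqrt(T)) = 1.01418257
d2 = d1 - sigma * sqrt(T) = 0.93418257
exp(-rT) = 0.99227995; exp(-qT) = 0.99054498
P = K * exp(-rT) * N(-d2) - S_0 * exp(-qT) * N(-d1)
N(-d1) = 0.15524782; N(-d2) = 0.17510486
P = 83.7900 * 0.99227995 * 0.17510486 - 90.7400 * 0.99054498 * 0.15524782 = 0.6048

Answer: Price = 0.6048


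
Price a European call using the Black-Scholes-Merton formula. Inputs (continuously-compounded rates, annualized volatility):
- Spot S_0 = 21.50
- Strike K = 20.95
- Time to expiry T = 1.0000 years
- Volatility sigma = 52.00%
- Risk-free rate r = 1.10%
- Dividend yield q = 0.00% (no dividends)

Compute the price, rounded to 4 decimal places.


Answer: Price = 4.7308

Derivation:
d1 = (ln(S/K) + (r - q + 0.5*sigma^2) * T) / (sigma * sqrt(T)) = 0.33098902
d2 = d1 - sigma * sqrt(T) = -0.18901098
exp(-rT) = 0.98906028; exp(-qT) = 1.00000000
C = S_0 * exp(-qT) * N(d1) - K * exp(-rT) * N(d2)
N(d1) = 0.62967361; N(d2) = 0.42504210
C = 21.5000 * 1.00000000 * 0.62967361 - 20.9500 * 0.98906028 * 0.42504210 = 4.7308


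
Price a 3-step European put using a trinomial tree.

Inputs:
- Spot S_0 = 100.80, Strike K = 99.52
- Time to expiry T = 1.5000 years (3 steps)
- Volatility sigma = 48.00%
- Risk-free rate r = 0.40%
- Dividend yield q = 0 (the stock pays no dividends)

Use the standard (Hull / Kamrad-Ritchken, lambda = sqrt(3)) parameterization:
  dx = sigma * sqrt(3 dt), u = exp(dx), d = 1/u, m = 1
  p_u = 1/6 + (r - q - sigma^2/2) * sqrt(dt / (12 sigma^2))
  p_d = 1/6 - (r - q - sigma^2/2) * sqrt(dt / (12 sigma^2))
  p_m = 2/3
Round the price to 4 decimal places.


Answer: Price = V(0,0) = 20.0784

Derivation:
dt = T/N = 0.500000; dx = sigma*sqrt(3*dt) = 0.587878
u = exp(dx) = 1.800164; d = 1/u = 0.555505
p_u = 0.119378, p_m = 0.666667, p_d = 0.213955
Discount per step: exp(-r*dt) = 0.998002
Stock lattice S(k, j) with j the centered position index:
  k=0: S(0,+0) = 100.8000
  k=1: S(1,-1) = 55.9949; S(1,+0) = 100.8000; S(1,+1) = 181.4565
  k=2: S(2,-2) = 31.1055; S(2,-1) = 55.9949; S(2,+0) = 100.8000; S(2,+1) = 181.4565; S(2,+2) = 326.6514
  k=3: S(3,-3) = 17.2792; S(3,-2) = 31.1055; S(3,-1) = 55.9949; S(3,+0) = 100.8000; S(3,+1) = 181.4565; S(3,+2) = 326.6514; S(3,+3) = 588.0259
Terminal payoffs V(N, j) = max(K - S_T, 0):
  V(3,-3) = 82.240761; V(3,-2) = 68.414543; V(3,-1) = 43.525089; V(3,+0) = 0.000000; V(3,+1) = 0.000000; V(3,+2) = 0.000000; V(3,+3) = 0.000000
Backward induction: V(k, j) = exp(-r*dt) * [p_u * V(k+1, j+1) + p_m * V(k+1, j) + p_d * V(k+1, j-1)]
  V(2,-2) = exp(-r*dt) * [p_u*43.525089 + p_m*68.414543 + p_d*82.240761] = 68.264820
  V(2,-1) = exp(-r*dt) * [p_u*0.000000 + p_m*43.525089 + p_d*68.414543] = 43.567167
  V(2,+0) = exp(-r*dt) * [p_u*0.000000 + p_m*0.000000 + p_d*43.525089] = 9.293823
  V(2,+1) = exp(-r*dt) * [p_u*0.000000 + p_m*0.000000 + p_d*0.000000] = 0.000000
  V(2,+2) = exp(-r*dt) * [p_u*0.000000 + p_m*0.000000 + p_d*0.000000] = 0.000000
  V(1,-1) = exp(-r*dt) * [p_u*9.293823 + p_m*43.567167 + p_d*68.264820] = 44.670453
  V(1,+0) = exp(-r*dt) * [p_u*0.000000 + p_m*9.293823 + p_d*43.567167] = 15.486310
  V(1,+1) = exp(-r*dt) * [p_u*0.000000 + p_m*0.000000 + p_d*9.293823] = 1.984491
  V(0,+0) = exp(-r*dt) * [p_u*1.984491 + p_m*15.486310 + p_d*44.670453] = 20.078400


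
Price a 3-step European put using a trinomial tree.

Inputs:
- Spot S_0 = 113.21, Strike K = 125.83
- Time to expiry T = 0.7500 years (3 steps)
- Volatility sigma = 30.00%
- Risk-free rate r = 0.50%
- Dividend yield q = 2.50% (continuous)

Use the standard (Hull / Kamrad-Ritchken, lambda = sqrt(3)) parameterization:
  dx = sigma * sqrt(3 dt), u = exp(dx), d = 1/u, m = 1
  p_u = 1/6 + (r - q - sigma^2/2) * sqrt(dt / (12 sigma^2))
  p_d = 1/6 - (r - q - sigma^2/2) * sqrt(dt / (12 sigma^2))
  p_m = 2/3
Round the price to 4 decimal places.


Answer: Price = V(0,0) = 20.9504

Derivation:
dt = T/N = 0.250000; dx = sigma*sqrt(3*dt) = 0.259808
u = exp(dx) = 1.296681; d = 1/u = 0.771200
p_u = 0.135394, p_m = 0.666667, p_d = 0.197940
Discount per step: exp(-r*dt) = 0.998751
Stock lattice S(k, j) with j the centered position index:
  k=0: S(0,+0) = 113.2100
  k=1: S(1,-1) = 87.3075; S(1,+0) = 113.2100; S(1,+1) = 146.7972
  k=2: S(2,-2) = 67.3316; S(2,-1) = 87.3075; S(2,+0) = 113.2100; S(2,+1) = 146.7972; S(2,+2) = 190.3491
  k=3: S(3,-3) = 51.9261; S(3,-2) = 67.3316; S(3,-1) = 87.3075; S(3,+0) = 113.2100; S(3,+1) = 146.7972; S(3,+2) = 190.3491; S(3,+3) = 246.8220
Terminal payoffs V(N, j) = max(K - S_T, 0):
  V(3,-3) = 73.903896; V(3,-2) = 58.498427; V(3,-1) = 38.522455; V(3,+0) = 12.620000; V(3,+1) = 0.000000; V(3,+2) = 0.000000; V(3,+3) = 0.000000
Backward induction: V(k, j) = exp(-r*dt) * [p_u * V(k+1, j+1) + p_m * V(k+1, j) + p_d * V(k+1, j-1)]
  V(2,-2) = exp(-r*dt) * [p_u*38.522455 + p_m*58.498427 + p_d*73.903896] = 58.769658
  V(2,-1) = exp(-r*dt) * [p_u*12.620000 + p_m*38.522455 + p_d*58.498427] = 38.920789
  V(2,+0) = exp(-r*dt) * [p_u*0.000000 + p_m*12.620000 + p_d*38.522455] = 16.018425
  V(2,+1) = exp(-r*dt) * [p_u*0.000000 + p_m*0.000000 + p_d*12.620000] = 2.494880
  V(2,+2) = exp(-r*dt) * [p_u*0.000000 + p_m*0.000000 + p_d*0.000000] = 0.000000
  V(1,-1) = exp(-r*dt) * [p_u*16.018425 + p_m*38.920789 + p_d*58.769658] = 39.699184
  V(1,+0) = exp(-r*dt) * [p_u*2.494880 + p_m*16.018425 + p_d*38.920789] = 18.697328
  V(1,+1) = exp(-r*dt) * [p_u*0.000000 + p_m*2.494880 + p_d*16.018425] = 4.827899
  V(0,+0) = exp(-r*dt) * [p_u*4.827899 + p_m*18.697328 + p_d*39.699184] = 20.950396


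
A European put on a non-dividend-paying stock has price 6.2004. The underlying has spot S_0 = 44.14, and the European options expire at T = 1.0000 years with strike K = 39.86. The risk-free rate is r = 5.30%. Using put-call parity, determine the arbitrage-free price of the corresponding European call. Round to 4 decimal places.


Answer: Call price = 12.5380

Derivation:
Put-call parity: C - P = S_0 * exp(-qT) - K * exp(-rT).
S_0 * exp(-qT) = 44.1400 * 1.00000000 = 44.14000000
K * exp(-rT) = 39.8600 * 0.94838001 = 37.80242730
C = P + S*exp(-qT) - K*exp(-rT)
C = 6.2004 + 44.14000000 - 37.80242730 = 12.5380


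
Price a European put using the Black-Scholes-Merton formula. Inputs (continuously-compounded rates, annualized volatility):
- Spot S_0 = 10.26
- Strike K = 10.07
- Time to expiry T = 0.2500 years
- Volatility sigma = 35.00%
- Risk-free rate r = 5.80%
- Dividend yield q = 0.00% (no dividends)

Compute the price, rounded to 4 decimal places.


Answer: Price = 0.5488

Derivation:
d1 = (ln(S/K) + (r - q + 0.5*sigma^2) * T) / (sigma * sqrt(T)) = 0.27716933
d2 = d1 - sigma * sqrt(T) = 0.10216933
exp(-rT) = 0.98560462; exp(-qT) = 1.00000000
P = K * exp(-rT) * N(-d2) - S_0 * exp(-qT) * N(-d1)
N(-d1) = 0.39082504; N(-d2) = 0.45931114
P = 10.0700 * 0.98560462 * 0.45931114 - 10.2600 * 1.00000000 * 0.39082504 = 0.5488


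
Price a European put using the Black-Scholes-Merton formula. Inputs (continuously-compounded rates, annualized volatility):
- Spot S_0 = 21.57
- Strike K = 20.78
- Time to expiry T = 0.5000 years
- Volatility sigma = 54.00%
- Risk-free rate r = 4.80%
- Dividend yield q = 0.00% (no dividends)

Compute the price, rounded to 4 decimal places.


Answer: Price = 2.5677

Derivation:
d1 = (ln(S/K) + (r - q + 0.5*sigma^2) * T) / (sigma * sqrt(T)) = 0.35149093
d2 = d1 - sigma * sqrt(T) = -0.03034673
exp(-rT) = 0.97628571; exp(-qT) = 1.00000000
P = K * exp(-rT) * N(-d2) - S_0 * exp(-qT) * N(-d1)
N(-d1) = 0.36261004; N(-d2) = 0.51210474
P = 20.7800 * 0.97628571 * 0.51210474 - 21.5700 * 1.00000000 * 0.36261004 = 2.5677


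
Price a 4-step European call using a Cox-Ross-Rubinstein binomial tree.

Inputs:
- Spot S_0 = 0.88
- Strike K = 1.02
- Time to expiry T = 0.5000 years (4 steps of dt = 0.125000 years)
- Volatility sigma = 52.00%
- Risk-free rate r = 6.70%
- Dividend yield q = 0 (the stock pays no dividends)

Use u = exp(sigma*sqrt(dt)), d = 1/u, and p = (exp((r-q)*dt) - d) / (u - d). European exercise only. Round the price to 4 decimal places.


Answer: Price = V(0,0) = 0.0959

Derivation:
dt = T/N = 0.125000
u = exp(sigma*sqrt(dt)) = 1.201833; d = 1/u = 0.832062
p = (exp((r-q)*dt) - d) / (u - d) = 0.476911
Discount per step: exp(-r*dt) = 0.991660
Stock lattice S(k, i) with i counting down-moves:
  k=0: S(0,0) = 0.8800
  k=1: S(1,0) = 1.0576; S(1,1) = 0.7322
  k=2: S(2,0) = 1.2711; S(2,1) = 0.8800; S(2,2) = 0.6092
  k=3: S(3,0) = 1.5276; S(3,1) = 1.0576; S(3,2) = 0.7322; S(3,3) = 0.5069
  k=4: S(4,0) = 1.8359; S(4,1) = 1.2711; S(4,2) = 0.8800; S(4,3) = 0.6092; S(4,4) = 0.4218
Terminal payoffs V(N, i) = max(S_T - K, 0):
  V(4,0) = 0.815942; V(4,1) = 0.251074; V(4,2) = 0.000000; V(4,3) = 0.000000; V(4,4) = 0.000000
Backward induction: V(k, i) = exp(-r*dt) * [p * V(k+1, i) + (1-p) * V(k+1, i+1)].
  V(3,0) = exp(-r*dt) * [p*0.815942 + (1-p)*0.251074] = 0.516125
  V(3,1) = exp(-r*dt) * [p*0.251074 + (1-p)*0.000000] = 0.118741
  V(3,2) = exp(-r*dt) * [p*0.000000 + (1-p)*0.000000] = 0.000000
  V(3,3) = exp(-r*dt) * [p*0.000000 + (1-p)*0.000000] = 0.000000
  V(2,0) = exp(-r*dt) * [p*0.516125 + (1-p)*0.118741] = 0.305687
  V(2,1) = exp(-r*dt) * [p*0.118741 + (1-p)*0.000000] = 0.056157
  V(2,2) = exp(-r*dt) * [p*0.000000 + (1-p)*0.000000] = 0.000000
  V(1,0) = exp(-r*dt) * [p*0.305687 + (1-p)*0.056157] = 0.173700
  V(1,1) = exp(-r*dt) * [p*0.056157 + (1-p)*0.000000] = 0.026558
  V(0,0) = exp(-r*dt) * [p*0.173700 + (1-p)*0.026558] = 0.095925


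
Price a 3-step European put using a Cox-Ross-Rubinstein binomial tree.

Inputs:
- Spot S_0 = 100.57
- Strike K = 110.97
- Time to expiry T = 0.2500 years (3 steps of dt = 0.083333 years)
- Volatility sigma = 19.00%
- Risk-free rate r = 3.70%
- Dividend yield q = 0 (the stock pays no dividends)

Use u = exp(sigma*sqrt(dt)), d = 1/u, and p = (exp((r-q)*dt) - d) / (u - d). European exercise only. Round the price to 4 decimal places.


Answer: Price = V(0,0) = 10.4017

Derivation:
dt = T/N = 0.083333
u = exp(sigma*sqrt(dt)) = 1.056380; d = 1/u = 0.946629
p = (exp((r-q)*dt) - d) / (u - d) = 0.514428
Discount per step: exp(-r*dt) = 0.996921
Stock lattice S(k, i) with i counting down-moves:
  k=0: S(0,0) = 100.5700
  k=1: S(1,0) = 106.2402; S(1,1) = 95.2025
  k=2: S(2,0) = 112.2300; S(2,1) = 100.5700; S(2,2) = 90.1214
  k=3: S(3,0) = 118.5576; S(3,1) = 106.2402; S(3,2) = 95.2025; S(3,3) = 85.3115
Terminal payoffs V(N, i) = max(K - S_T, 0):
  V(3,0) = 0.000000; V(3,1) = 4.729831; V(3,2) = 15.767545; V(3,3) = 25.658508
Backward induction: V(k, i) = exp(-r*dt) * [p * V(k+1, i) + (1-p) * V(k+1, i+1)].
  V(2,0) = exp(-r*dt) * [p*0.000000 + (1-p)*4.729831] = 2.289601
  V(2,1) = exp(-r*dt) * [p*4.729831 + (1-p)*15.767545] = 10.058369
  V(2,2) = exp(-r*dt) * [p*15.767545 + (1-p)*25.658508] = 20.506987
  V(1,0) = exp(-r*dt) * [p*2.289601 + (1-p)*10.058369] = 6.043231
  V(1,1) = exp(-r*dt) * [p*10.058369 + (1-p)*20.506987] = 15.085336
  V(0,0) = exp(-r*dt) * [p*6.043231 + (1-p)*15.085336] = 10.401698


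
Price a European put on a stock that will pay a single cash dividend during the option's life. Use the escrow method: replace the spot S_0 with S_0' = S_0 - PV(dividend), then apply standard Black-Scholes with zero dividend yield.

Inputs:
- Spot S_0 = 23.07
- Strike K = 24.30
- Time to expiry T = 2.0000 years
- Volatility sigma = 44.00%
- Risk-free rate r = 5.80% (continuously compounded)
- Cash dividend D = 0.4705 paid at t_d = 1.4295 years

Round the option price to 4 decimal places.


Answer: Price = 4.9227

Derivation:
PV(D) = D * exp(-r * t_d) = 0.4705 * 0.92043306 = 0.43306376
S_0' = S_0 - PV(D) = 23.0700 - 0.43306376 = 22.63693624
d1 = (ln(S_0'/K) + (r + sigma^2/2)*T) / (sigma*sqrt(T)) = 0.38361599
d2 = d1 - sigma*sqrt(T) = -0.23863798
exp(-rT) = 0.89047522
N(-d1) = 0.35063155; N(-d2) = 0.59430684
P = K * exp(-rT) * N(-d2) - S_0' * N(-d1) = 24.3000 * 0.89047522 * 0.59430684 - 22.63693624 * 0.35063155 = 4.9227


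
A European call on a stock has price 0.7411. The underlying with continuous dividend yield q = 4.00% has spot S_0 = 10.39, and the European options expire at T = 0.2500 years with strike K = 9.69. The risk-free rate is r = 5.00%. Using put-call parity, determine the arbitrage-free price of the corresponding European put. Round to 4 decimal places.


Put-call parity: C - P = S_0 * exp(-qT) - K * exp(-rT).
S_0 * exp(-qT) = 10.3900 * 0.99004983 = 10.28661777
K * exp(-rT) = 9.6900 * 0.98757780 = 9.56962889
P = C - S*exp(-qT) + K*exp(-rT)
P = 0.7411 - 10.28661777 + 9.56962889 = 0.0241

Answer: Put price = 0.0241


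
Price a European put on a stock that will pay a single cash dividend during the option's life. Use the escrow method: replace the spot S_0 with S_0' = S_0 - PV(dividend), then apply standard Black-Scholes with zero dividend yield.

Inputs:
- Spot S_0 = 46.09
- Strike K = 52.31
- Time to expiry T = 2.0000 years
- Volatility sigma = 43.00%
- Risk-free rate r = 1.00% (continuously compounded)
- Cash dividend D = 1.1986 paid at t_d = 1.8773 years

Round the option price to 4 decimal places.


Answer: Price = 14.9333

Derivation:
PV(D) = D * exp(-r * t_d) = 1.1986 * 0.98140212 = 1.17630858
S_0' = S_0 - PV(D) = 46.0900 - 1.17630858 = 44.91369142
d1 = (ln(S_0'/K) + (r + sigma^2/2)*T) / (sigma*sqrt(T)) = 0.08625901
d2 = d1 - sigma*sqrt(T) = -0.52185283
exp(-rT) = 0.98019867
N(-d1) = 0.46563026; N(-d2) = 0.69911360
P = K * exp(-rT) * N(-d2) - S_0' * N(-d1) = 52.3100 * 0.98019867 * 0.69911360 - 44.91369142 * 0.46563026 = 14.9333


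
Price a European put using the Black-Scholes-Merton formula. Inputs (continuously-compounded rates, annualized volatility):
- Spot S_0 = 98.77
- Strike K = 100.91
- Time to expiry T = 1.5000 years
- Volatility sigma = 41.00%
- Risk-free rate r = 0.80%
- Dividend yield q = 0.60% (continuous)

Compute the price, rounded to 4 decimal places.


d1 = (ln(S/K) + (r - q + 0.5*sigma^2) * T) / (sigma * sqrt(T)) = 0.21435999
d2 = d1 - sigma * sqrt(T) = -0.28778540
exp(-rT) = 0.98807171; exp(-qT) = 0.99104038
P = K * exp(-rT) * N(-d2) - S_0 * exp(-qT) * N(-d1)
N(-d1) = 0.41513317; N(-d2) = 0.61324449
P = 100.9100 * 0.98807171 * 0.61324449 - 98.7700 * 0.99104038 * 0.41513317 = 20.5090

Answer: Price = 20.5090


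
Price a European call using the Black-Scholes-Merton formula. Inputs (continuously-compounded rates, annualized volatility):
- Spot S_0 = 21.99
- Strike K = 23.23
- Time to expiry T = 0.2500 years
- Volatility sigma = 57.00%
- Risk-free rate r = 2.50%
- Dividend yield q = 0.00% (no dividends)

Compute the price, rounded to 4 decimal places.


d1 = (ln(S/K) + (r - q + 0.5*sigma^2) * T) / (sigma * sqrt(T)) = -0.02804997
d2 = d1 - sigma * sqrt(T) = -0.31304997
exp(-rT) = 0.99376949; exp(-qT) = 1.00000000
C = S_0 * exp(-qT) * N(d1) - K * exp(-rT) * N(d2)
N(d1) = 0.48881115; N(d2) = 0.37712135
C = 21.9900 * 1.00000000 * 0.48881115 - 23.2300 * 0.99376949 * 0.37712135 = 2.0430

Answer: Price = 2.0430


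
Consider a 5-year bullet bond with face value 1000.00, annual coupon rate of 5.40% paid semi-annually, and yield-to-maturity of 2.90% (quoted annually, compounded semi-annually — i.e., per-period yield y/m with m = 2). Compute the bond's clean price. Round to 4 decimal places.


Coupon per period c = face * coupon_rate / m = 27.000000
Periods per year m = 2; per-period yield y/m = 0.014500
Number of cashflows N = 10
Cashflows (t years, CF_t, discount factor 1/(1+y/m)^(m*t), PV):
  t = 0.5000: CF_t = 27.000000, DF = 0.985707, PV = 26.614096
  t = 1.0000: CF_t = 27.000000, DF = 0.971619, PV = 26.233707
  t = 1.5000: CF_t = 27.000000, DF = 0.957732, PV = 25.858755
  t = 2.0000: CF_t = 27.000000, DF = 0.944043, PV = 25.489162
  t = 2.5000: CF_t = 27.000000, DF = 0.930550, PV = 25.124852
  t = 3.0000: CF_t = 27.000000, DF = 0.917250, PV = 24.765748
  t = 3.5000: CF_t = 27.000000, DF = 0.904140, PV = 24.411778
  t = 4.0000: CF_t = 27.000000, DF = 0.891217, PV = 24.062866
  t = 4.5000: CF_t = 27.000000, DF = 0.878479, PV = 23.718941
  t = 5.0000: CF_t = 1027.000000, DF = 0.865923, PV = 889.303353
Price P = sum_t PV_t = 1115.583258

Answer: Price = 1115.5833


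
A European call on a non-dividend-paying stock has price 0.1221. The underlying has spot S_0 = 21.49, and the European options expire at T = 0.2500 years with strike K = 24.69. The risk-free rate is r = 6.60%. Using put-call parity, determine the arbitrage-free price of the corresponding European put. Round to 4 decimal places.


Answer: Put price = 2.9181

Derivation:
Put-call parity: C - P = S_0 * exp(-qT) - K * exp(-rT).
S_0 * exp(-qT) = 21.4900 * 1.00000000 = 21.49000000
K * exp(-rT) = 24.6900 * 0.98363538 = 24.28595752
P = C - S*exp(-qT) + K*exp(-rT)
P = 0.1221 - 21.49000000 + 24.28595752 = 2.9181


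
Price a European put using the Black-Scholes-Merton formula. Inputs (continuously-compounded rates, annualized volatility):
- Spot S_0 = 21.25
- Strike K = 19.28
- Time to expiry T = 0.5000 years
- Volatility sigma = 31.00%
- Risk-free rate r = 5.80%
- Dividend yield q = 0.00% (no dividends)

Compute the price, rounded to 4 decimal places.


d1 = (ln(S/K) + (r - q + 0.5*sigma^2) * T) / (sigma * sqrt(T)) = 0.68572755
d2 = d1 - sigma * sqrt(T) = 0.46652445
exp(-rT) = 0.97141646; exp(-qT) = 1.00000000
P = K * exp(-rT) * N(-d2) - S_0 * exp(-qT) * N(-d1)
N(-d1) = 0.24644247; N(-d2) = 0.32042008
P = 19.2800 * 0.97141646 * 0.32042008 - 21.2500 * 1.00000000 * 0.24644247 = 0.7642

Answer: Price = 0.7642


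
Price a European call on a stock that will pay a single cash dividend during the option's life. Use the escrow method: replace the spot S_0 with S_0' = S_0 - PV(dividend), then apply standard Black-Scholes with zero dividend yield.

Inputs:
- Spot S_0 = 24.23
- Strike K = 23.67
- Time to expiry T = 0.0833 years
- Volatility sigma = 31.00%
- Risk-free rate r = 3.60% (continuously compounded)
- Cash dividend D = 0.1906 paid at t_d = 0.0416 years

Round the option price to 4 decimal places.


Answer: Price = 1.0883

Derivation:
PV(D) = D * exp(-r * t_d) = 0.1906 * 0.99850352 = 0.19031477
S_0' = S_0 - PV(D) = 24.2300 - 0.19031477 = 24.03968523
d1 = (ln(S_0'/K) + (r + sigma^2/2)*T) / (sigma*sqrt(T)) = 0.25146538
d2 = d1 - sigma*sqrt(T) = 0.16199399
exp(-rT) = 0.99700569
N(d1) = 0.59927284; N(d2) = 0.56434471
C = S_0' * N(d1) - K * exp(-rT) * N(d2) = 24.03968523 * 0.59927284 - 23.6700 * 0.99700569 * 0.56434471 = 1.0883


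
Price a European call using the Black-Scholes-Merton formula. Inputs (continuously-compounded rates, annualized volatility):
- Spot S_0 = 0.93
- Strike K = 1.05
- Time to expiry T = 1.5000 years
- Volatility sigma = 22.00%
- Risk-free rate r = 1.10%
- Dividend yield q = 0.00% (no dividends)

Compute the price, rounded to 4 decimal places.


d1 = (ln(S/K) + (r - q + 0.5*sigma^2) * T) / (sigma * sqrt(T)) = -0.25445321
d2 = d1 - sigma * sqrt(T) = -0.52389708
exp(-rT) = 0.98363538; exp(-qT) = 1.00000000
C = S_0 * exp(-qT) * N(d1) - K * exp(-rT) * N(d2)
N(d1) = 0.39957273; N(d2) = 0.30017506
C = 0.9300 * 1.00000000 * 0.39957273 - 1.0500 * 0.98363538 * 0.30017506 = 0.0616

Answer: Price = 0.0616


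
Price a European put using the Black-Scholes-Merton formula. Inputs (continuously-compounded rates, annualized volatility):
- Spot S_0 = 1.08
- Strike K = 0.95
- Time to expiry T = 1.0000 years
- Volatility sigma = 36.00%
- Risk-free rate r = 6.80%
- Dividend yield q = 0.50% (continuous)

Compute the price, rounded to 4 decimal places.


Answer: Price = 0.0657

Derivation:
d1 = (ln(S/K) + (r - q + 0.5*sigma^2) * T) / (sigma * sqrt(T)) = 0.71126204
d2 = d1 - sigma * sqrt(T) = 0.35126204
exp(-rT) = 0.93426047; exp(-qT) = 0.99501248
P = K * exp(-rT) * N(-d2) - S_0 * exp(-qT) * N(-d1)
N(-d1) = 0.23846093; N(-d2) = 0.36269588
P = 0.9500 * 0.93426047 * 0.36269588 - 1.0800 * 0.99501248 * 0.23846093 = 0.0657


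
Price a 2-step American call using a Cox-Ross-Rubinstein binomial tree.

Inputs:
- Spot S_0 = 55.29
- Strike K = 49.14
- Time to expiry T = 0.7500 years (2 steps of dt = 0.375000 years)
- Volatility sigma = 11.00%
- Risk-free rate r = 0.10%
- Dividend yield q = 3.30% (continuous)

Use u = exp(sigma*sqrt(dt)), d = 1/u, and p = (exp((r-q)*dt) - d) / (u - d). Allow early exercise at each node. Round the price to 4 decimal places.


dt = T/N = 0.375000
u = exp(sigma*sqrt(dt)) = 1.069682; d = 1/u = 0.934858
p = (exp((r-q)*dt) - d) / (u - d) = 0.394693
Discount per step: exp(-r*dt) = 0.999625
Stock lattice S(k, i) with i counting down-moves:
  k=0: S(0,0) = 55.2900
  k=1: S(1,0) = 59.1427; S(1,1) = 51.6883
  k=2: S(2,0) = 63.2638; S(2,1) = 55.2900; S(2,2) = 48.3212
Terminal payoffs V(N, i) = max(S_T - K, 0):
  V(2,0) = 14.123845; V(2,1) = 6.150000; V(2,2) = 0.000000
Backward induction: V(k, i) = exp(-r*dt) * [p * V(k+1, i) + (1-p) * V(k+1, i+1)]; then take max(V_cont, immediate exercise) for American.
  V(1,0) = exp(-r*dt) * [p*14.123845 + (1-p)*6.150000] = 9.293735; exercise = 10.002692; V(1,0) = max -> 10.002692
  V(1,1) = exp(-r*dt) * [p*6.150000 + (1-p)*0.000000] = 2.426452; exercise = 2.548282; V(1,1) = max -> 2.548282
  V(0,0) = exp(-r*dt) * [p*10.002692 + (1-p)*2.548282] = 5.488426; exercise = 6.150000; V(0,0) = max -> 6.150000

Answer: Price = V(0,0) = 6.1500


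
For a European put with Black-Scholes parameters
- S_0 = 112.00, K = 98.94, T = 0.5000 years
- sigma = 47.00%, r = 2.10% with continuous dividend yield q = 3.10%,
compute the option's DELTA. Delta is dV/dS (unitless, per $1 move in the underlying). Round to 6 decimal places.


Answer: Delta = -0.295457

Derivation:
d1 = 0.5241925961; d2 = 0.1918524089
phi(d1) = 0.3477305182; exp(-qT) = 0.9846195068; exp(-rT) = 0.9895549326
N(-d1) = 0.3000722950
Delta = -exp(-qT) * N(-d1) = -0.9846195068 * 0.3000722950 = -0.295457


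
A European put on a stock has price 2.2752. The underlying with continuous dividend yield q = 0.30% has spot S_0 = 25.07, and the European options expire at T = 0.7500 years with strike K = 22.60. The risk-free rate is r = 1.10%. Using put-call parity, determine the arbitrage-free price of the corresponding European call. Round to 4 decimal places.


Put-call parity: C - P = S_0 * exp(-qT) - K * exp(-rT).
S_0 * exp(-qT) = 25.0700 * 0.99775253 = 25.01365591
K * exp(-rT) = 22.6000 * 0.99178394 = 22.41431700
C = P + S*exp(-qT) - K*exp(-rT)
C = 2.2752 + 25.01365591 - 22.41431700 = 4.8745

Answer: Call price = 4.8745


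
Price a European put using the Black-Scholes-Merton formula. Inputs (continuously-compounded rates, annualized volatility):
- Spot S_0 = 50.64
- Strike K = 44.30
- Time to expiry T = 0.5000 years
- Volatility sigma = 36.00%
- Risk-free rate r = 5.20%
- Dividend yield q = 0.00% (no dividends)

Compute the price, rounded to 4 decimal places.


Answer: Price = 1.9104

Derivation:
d1 = (ln(S/K) + (r - q + 0.5*sigma^2) * T) / (sigma * sqrt(T)) = 0.75486438
d2 = d1 - sigma * sqrt(T) = 0.50030594
exp(-rT) = 0.97433509; exp(-qT) = 1.00000000
P = K * exp(-rT) * N(-d2) - S_0 * exp(-qT) * N(-d1)
N(-d1) = 0.22516518; N(-d2) = 0.30842984
P = 44.3000 * 0.97433509 * 0.30842984 - 50.6400 * 1.00000000 * 0.22516518 = 1.9104


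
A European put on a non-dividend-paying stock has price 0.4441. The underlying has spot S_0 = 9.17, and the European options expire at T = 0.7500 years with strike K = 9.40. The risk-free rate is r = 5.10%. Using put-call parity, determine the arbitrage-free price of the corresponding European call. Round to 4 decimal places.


Put-call parity: C - P = S_0 * exp(-qT) - K * exp(-rT).
S_0 * exp(-qT) = 9.1700 * 1.00000000 = 9.17000000
K * exp(-rT) = 9.4000 * 0.96247229 = 9.04723955
C = P + S*exp(-qT) - K*exp(-rT)
C = 0.4441 + 9.17000000 - 9.04723955 = 0.5669

Answer: Call price = 0.5669


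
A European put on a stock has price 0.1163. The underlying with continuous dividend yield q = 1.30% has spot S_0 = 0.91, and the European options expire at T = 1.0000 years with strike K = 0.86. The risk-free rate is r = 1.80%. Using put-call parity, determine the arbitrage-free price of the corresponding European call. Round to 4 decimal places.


Answer: Call price = 0.1699

Derivation:
Put-call parity: C - P = S_0 * exp(-qT) - K * exp(-rT).
S_0 * exp(-qT) = 0.9100 * 0.98708414 = 0.89824656
K * exp(-rT) = 0.8600 * 0.98216103 = 0.84465849
C = P + S*exp(-qT) - K*exp(-rT)
C = 0.1163 + 0.89824656 - 0.84465849 = 0.1699


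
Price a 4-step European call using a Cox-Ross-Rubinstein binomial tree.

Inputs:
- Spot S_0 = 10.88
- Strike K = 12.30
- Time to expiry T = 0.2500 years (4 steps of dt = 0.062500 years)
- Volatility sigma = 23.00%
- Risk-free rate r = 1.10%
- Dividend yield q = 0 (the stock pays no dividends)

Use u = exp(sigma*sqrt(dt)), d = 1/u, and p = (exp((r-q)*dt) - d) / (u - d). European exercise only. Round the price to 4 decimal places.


dt = T/N = 0.062500
u = exp(sigma*sqrt(dt)) = 1.059185; d = 1/u = 0.944122
p = (exp((r-q)*dt) - d) / (u - d) = 0.491606
Discount per step: exp(-r*dt) = 0.999313
Stock lattice S(k, i) with i counting down-moves:
  k=0: S(0,0) = 10.8800
  k=1: S(1,0) = 11.5239; S(1,1) = 10.2720
  k=2: S(2,0) = 12.2060; S(2,1) = 10.8800; S(2,2) = 9.6981
  k=3: S(3,0) = 12.9284; S(3,1) = 11.5239; S(3,2) = 10.2720; S(3,3) = 9.1562
  k=4: S(4,0) = 13.6936; S(4,1) = 12.2060; S(4,2) = 10.8800; S(4,3) = 9.6981; S(4,4) = 8.6445
Terminal payoffs V(N, i) = max(S_T - K, 0):
  V(4,0) = 1.393568; V(4,1) = 0.000000; V(4,2) = 0.000000; V(4,3) = 0.000000; V(4,4) = 0.000000
Backward induction: V(k, i) = exp(-r*dt) * [p * V(k+1, i) + (1-p) * V(k+1, i+1)].
  V(3,0) = exp(-r*dt) * [p*1.393568 + (1-p)*0.000000] = 0.684616
  V(3,1) = exp(-r*dt) * [p*0.000000 + (1-p)*0.000000] = 0.000000
  V(3,2) = exp(-r*dt) * [p*0.000000 + (1-p)*0.000000] = 0.000000
  V(3,3) = exp(-r*dt) * [p*0.000000 + (1-p)*0.000000] = 0.000000
  V(2,0) = exp(-r*dt) * [p*0.684616 + (1-p)*0.000000] = 0.336330
  V(2,1) = exp(-r*dt) * [p*0.000000 + (1-p)*0.000000] = 0.000000
  V(2,2) = exp(-r*dt) * [p*0.000000 + (1-p)*0.000000] = 0.000000
  V(1,0) = exp(-r*dt) * [p*0.336330 + (1-p)*0.000000] = 0.165228
  V(1,1) = exp(-r*dt) * [p*0.000000 + (1-p)*0.000000] = 0.000000
  V(0,0) = exp(-r*dt) * [p*0.165228 + (1-p)*0.000000] = 0.081171

Answer: Price = V(0,0) = 0.0812


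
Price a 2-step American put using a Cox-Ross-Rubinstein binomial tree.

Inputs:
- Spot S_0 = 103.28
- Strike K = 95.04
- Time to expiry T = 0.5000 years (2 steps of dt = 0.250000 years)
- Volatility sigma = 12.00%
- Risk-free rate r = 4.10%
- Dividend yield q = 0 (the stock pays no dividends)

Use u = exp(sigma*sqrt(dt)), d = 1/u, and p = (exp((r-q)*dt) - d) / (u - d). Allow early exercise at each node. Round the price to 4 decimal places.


Answer: Price = V(0,0) = 0.6206

Derivation:
dt = T/N = 0.250000
u = exp(sigma*sqrt(dt)) = 1.061837; d = 1/u = 0.941765
p = (exp((r-q)*dt) - d) / (u - d) = 0.570809
Discount per step: exp(-r*dt) = 0.989802
Stock lattice S(k, i) with i counting down-moves:
  k=0: S(0,0) = 103.2800
  k=1: S(1,0) = 109.6665; S(1,1) = 97.2654
  k=2: S(2,0) = 116.4479; S(2,1) = 103.2800; S(2,2) = 91.6011
Terminal payoffs V(N, i) = max(K - S_T, 0):
  V(2,0) = 0.000000; V(2,1) = 0.000000; V(2,2) = 3.438857
Backward induction: V(k, i) = exp(-r*dt) * [p * V(k+1, i) + (1-p) * V(k+1, i+1)]; then take max(V_cont, immediate exercise) for American.
  V(1,0) = exp(-r*dt) * [p*0.000000 + (1-p)*0.000000] = 0.000000; exercise = 0.000000; V(1,0) = max -> 0.000000
  V(1,1) = exp(-r*dt) * [p*0.000000 + (1-p)*3.438857] = 1.460876; exercise = 0.000000; V(1,1) = max -> 1.460876
  V(0,0) = exp(-r*dt) * [p*0.000000 + (1-p)*1.460876] = 0.620601; exercise = 0.000000; V(0,0) = max -> 0.620601
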